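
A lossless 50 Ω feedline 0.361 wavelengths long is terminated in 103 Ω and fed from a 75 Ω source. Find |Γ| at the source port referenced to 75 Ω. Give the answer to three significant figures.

βl = 2π × 0.361 = 130°
tan(βl) = -1.19
Z_in = Z_0·(Z_L + jZ_0·tanβl)/(Z_0 + jZ_L·tanβl) = 35.4 + j27.5 Ω
Γ_s = (Z_in − Z_s)/(Z_in + Z_s) = (-39.6 + j27.5)/(110 + j27.5), |Γ_s| = 0.423

|Γ| ≈ 0.423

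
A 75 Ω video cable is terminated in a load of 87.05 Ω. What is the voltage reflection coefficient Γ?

Γ = 0.0744

Γ = (Z_L − Z_0)/(Z_L + Z_0) = (87.05 − 75)/(87.05 + 75) = 12.05/162.1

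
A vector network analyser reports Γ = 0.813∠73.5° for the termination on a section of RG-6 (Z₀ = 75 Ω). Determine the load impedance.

Z_L = Z_0·(1 + Γ)/(1 − Γ) = 75·(1.23 + j0.78)/(0.769 − j0.78)

Z_L ≈ 21.2 + j97.5 Ω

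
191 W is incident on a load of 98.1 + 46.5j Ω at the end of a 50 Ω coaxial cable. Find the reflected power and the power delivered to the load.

P_reflected ≈ 35.5 W; P_delivered ≈ 156 W

|Γ| = |(48.1 + j46.5)/(148.1 + j46.5)| = 0.431
|Γ|² = 0.186
P_refl = |Γ|²·P_inc = 35.5 W, P_del = (1 − |Γ|²)·P_inc = 156 W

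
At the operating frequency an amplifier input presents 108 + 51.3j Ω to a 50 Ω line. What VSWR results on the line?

VSWR ≈ 2.75

Γ = (Z_L − Z_0)/(Z_L + Z_0) = (58 + j51.3)/(158 + j51.3)
|Γ| = 77.4/166 = 0.466
VSWR = (1 + |Γ|)/(1 − |Γ|) = 1.47/0.534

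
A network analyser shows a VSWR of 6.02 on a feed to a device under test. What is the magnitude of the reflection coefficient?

|Γ| = (S − 1)/(S + 1) = (6.02 − 1)/(6.02 + 1) = 5.02/7.02

|Γ| ≈ 0.715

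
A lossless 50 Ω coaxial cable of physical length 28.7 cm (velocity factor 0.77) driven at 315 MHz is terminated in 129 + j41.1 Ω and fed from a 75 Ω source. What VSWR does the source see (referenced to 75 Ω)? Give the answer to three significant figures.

VSWR ≈ 3.24

λ = v/f = 0.77·c / 315 MHz = 0.733 m
βl = 2π·l/λ = 2π × 0.391 = 141°
tan(βl) = -0.813
Z_in = Z_0·(Z_L + jZ_0·tanβl)/(Z_0 + jZ_L·tanβl) = 29.8 + j37.8 Ω
Γ_s = (Z_in − Z_s)/(Z_in + Z_s) = (-45.2 + j37.8)/(105 + j37.8), |Γ_s| = 0.528
VSWR = (1 + |Γ_s|)/(1 − |Γ_s|)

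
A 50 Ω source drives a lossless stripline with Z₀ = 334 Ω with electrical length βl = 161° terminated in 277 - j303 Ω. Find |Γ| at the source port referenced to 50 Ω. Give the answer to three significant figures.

|Γ| ≈ 0.884

tan(βl) = -0.344
Z_in = Z_0·(Z_L + jZ_0·tanβl)/(Z_0 + jZ_L·tanβl) = 559 − j376 Ω
Γ_s = (Z_in − Z_s)/(Z_in + Z_s) = (509 − j376)/(609 − j376), |Γ_s| = 0.884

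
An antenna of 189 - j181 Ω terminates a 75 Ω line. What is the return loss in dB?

Γ = (114 − j181)/(264 − j181), |Γ| = 0.668
RL = −20·log₁₀|Γ| = −20·log₁₀(0.668)

RL ≈ 3.5 dB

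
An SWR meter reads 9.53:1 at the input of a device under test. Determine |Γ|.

|Γ| ≈ 0.81

|Γ| = (S − 1)/(S + 1) = (9.53 − 1)/(9.53 + 1) = 8.53/10.5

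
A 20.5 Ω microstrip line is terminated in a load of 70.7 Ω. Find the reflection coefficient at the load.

Γ = (Z_L − Z_0)/(Z_L + Z_0) = (70.7 − 20.5)/(70.7 + 20.5) = 50.2/91.2

Γ = 0.55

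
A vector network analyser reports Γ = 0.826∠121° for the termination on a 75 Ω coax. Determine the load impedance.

Z_L ≈ 9.41 + j41.9 Ω

Z_L = Z_0·(1 + Γ)/(1 − Γ) = 75·(0.575 + j0.708)/(1.43 − j0.708)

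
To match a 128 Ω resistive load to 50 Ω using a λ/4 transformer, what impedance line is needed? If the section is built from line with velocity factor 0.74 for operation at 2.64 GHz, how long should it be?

Z_qwt ≈ 80 Ω; length ≈ 2.1 cm

Z_qwt = √(Z_0·R_L) = √(50 × 128) = √6400
λ = 0.74·c/f = 0.0841 m, so l = λ/4 = 0.021 m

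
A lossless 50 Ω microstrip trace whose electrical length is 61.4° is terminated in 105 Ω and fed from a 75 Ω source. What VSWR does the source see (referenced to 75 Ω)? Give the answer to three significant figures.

VSWR ≈ 2.8

tan(βl) = 1.83
Z_in = Z_0·(Z_L + jZ_0·tanβl)/(Z_0 + jZ_L·tanβl) = 28.9 − j19.7 Ω
Γ_s = (Z_in − Z_s)/(Z_in + Z_s) = (-46.1 − j19.7)/(104 − j19.7), |Γ_s| = 0.474
VSWR = (1 + |Γ_s|)/(1 − |Γ_s|)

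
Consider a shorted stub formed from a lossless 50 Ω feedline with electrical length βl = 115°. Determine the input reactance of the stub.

X_in ≈ -107 Ω (capacitive)

tan(βl) = -2.14
For a shorted stub, Z_in = jZ_0·tan(βl)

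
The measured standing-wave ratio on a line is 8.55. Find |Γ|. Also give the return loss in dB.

|Γ| ≈ 0.791; return loss ≈ 2.04 dB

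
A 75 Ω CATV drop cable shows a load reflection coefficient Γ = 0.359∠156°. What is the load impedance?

Z_L ≈ 36.6 + j12.3 Ω

Z_L = Z_0·(1 + Γ)/(1 − Γ) = 75·(0.672 + j0.146)/(1.33 − j0.146)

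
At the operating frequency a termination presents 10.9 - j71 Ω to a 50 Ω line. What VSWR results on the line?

VSWR ≈ 14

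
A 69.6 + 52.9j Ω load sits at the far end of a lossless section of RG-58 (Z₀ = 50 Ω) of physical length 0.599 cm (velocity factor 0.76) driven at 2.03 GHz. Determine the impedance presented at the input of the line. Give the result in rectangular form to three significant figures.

λ = v/f = 0.76·c / 2.03 GHz = 0.112 m
βl = 2π·l/λ = 2π × 0.0533 = 19.2°
tan(βl) = tan(19.2°) = 0.348
Z_in = Z_0·(Z_L + jZ_0·tanβl)/(Z_0 + jZ_L·tanβl)
     = 50·(69.6 + j70.3)/(31.6 + j24.2)

Z_in ≈ 123 + j16.8 Ω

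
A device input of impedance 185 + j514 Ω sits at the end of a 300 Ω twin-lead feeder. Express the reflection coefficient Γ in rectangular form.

Γ = (Z_L − Z_0)/(Z_L + Z_0) = (-115 + j514)/(485 + j514)

Γ ≈ 0.417 + j0.618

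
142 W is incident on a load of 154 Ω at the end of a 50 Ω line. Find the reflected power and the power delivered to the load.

Γ = (154 − 50)/(154 + 50) = 0.51
|Γ|² = 0.26
P_refl = |Γ|²·P_inc = 36.9 W, P_del = (1 − |Γ|²)·P_inc = 105 W

P_reflected ≈ 36.9 W; P_delivered ≈ 105 W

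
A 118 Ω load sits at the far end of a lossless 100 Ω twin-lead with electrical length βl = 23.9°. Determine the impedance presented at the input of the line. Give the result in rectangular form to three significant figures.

tan(βl) = tan(23.9°) = 0.443
Z_in = Z_0·(Z_L + jZ_0·tanβl)/(Z_0 + jZ_L·tanβl)
     = 100·(118 + j44.3)/(100 + j52.3)

Z_in ≈ 111 − j13.7 Ω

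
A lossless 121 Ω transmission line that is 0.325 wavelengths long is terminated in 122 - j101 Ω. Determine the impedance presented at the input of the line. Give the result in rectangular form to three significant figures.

Z_in ≈ 137 + j106 Ω

βl = 2π × 0.325 = 117°
tan(βl) = tan(117°) = -1.96
Z_in = Z_0·(Z_L + jZ_0·tanβl)/(Z_0 + jZ_L·tanβl)
     = 121·(122 − j338)/(-77.2 − j239)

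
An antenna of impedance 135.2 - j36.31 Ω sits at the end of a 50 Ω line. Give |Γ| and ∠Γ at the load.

Γ ≈ 0.491 ∠ -12°

Γ = (Z_L − Z_0)/(Z_L + Z_0) = (85.2 − j36.31)/(185.2 − j36.31)
|Γ| = 92.6/189 = 0.491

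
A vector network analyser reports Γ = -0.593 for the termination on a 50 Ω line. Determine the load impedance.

Z_L = Z_0·(1 + Γ)/(1 − Γ) = 50·(0.407)/(1.59)

Z_L ≈ 12.8 Ω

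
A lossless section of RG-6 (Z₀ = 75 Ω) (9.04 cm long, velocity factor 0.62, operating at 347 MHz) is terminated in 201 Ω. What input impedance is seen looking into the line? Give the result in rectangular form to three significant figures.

Z_in ≈ 35.2 − j34.7 Ω

λ = v/f = 0.62·c / 347 MHz = 0.536 m
βl = 2π·l/λ = 2π × 0.169 = 60.7°
tan(βl) = tan(60.7°) = 1.78
Z_in = Z_0·(Z_L + jZ_0·tanβl)/(Z_0 + jZ_L·tanβl)
     = 75·(201 + j134)/(75 + j358)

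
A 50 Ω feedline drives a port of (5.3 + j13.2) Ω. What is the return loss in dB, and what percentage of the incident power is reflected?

Γ = (-44.7 + j13.2)/(55.3 + j13.2), |Γ| = 0.82
RL = −20·log₁₀(0.82) = 1.73 dB
P_refl/P_inc = |Γ|² = 0.672

RL ≈ 1.73 dB; 67.2% of incident power reflected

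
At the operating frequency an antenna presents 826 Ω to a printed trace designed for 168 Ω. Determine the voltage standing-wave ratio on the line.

VSWR ≈ 4.92

Γ = (826 − 168)/(826 + 168) = 0.662
VSWR = (1 + 0.662)/(1 − 0.662)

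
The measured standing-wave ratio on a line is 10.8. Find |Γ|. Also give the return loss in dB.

|Γ| ≈ 0.831; return loss ≈ 1.61 dB

|Γ| = (S − 1)/(S + 1) = (10.8 − 1)/(10.8 + 1) = 9.8/11.8
RL = −20·log₁₀|Γ| = −20·log₁₀(0.831)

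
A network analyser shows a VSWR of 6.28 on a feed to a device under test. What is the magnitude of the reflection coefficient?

|Γ| = (S − 1)/(S + 1) = (6.28 − 1)/(6.28 + 1) = 5.28/7.28

|Γ| ≈ 0.725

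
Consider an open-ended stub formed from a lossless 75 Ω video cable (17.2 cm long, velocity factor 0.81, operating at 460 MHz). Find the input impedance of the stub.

Z_in ≈ +j38.6 Ω

λ = v/f = 0.81·c / 460 MHz = 0.528 m
βl = 2π·l/λ = 2π × 0.326 = 117°
tan(βl) = -1.94
For an open-ended stub, Z_in = −jZ_0·cot(βl) = −jZ_0/tan(βl)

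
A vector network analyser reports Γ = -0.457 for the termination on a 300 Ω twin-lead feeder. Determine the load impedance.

Z_L ≈ 112 Ω

Z_L = Z_0·(1 + Γ)/(1 − Γ) = 300·(0.543)/(1.46)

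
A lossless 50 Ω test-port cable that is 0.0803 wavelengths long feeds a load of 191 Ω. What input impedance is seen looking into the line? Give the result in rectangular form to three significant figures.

Z_in ≈ 45.7 − j68.9 Ω

βl = 2π × 0.0803 = 28.9°
tan(βl) = tan(28.9°) = 0.552
Z_in = Z_0·(Z_L + jZ_0·tanβl)/(Z_0 + jZ_L·tanβl)
     = 50·(191 + j27.6)/(50 + j105)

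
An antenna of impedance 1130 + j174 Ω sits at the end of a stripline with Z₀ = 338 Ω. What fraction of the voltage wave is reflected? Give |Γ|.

Γ = (Z_L − Z_0)/(Z_L + Z_0) = (792 + j174)/(1468 + j174)
|Γ| = 811/1480

|Γ| ≈ 0.549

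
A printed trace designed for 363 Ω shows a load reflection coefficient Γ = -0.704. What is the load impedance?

Z_L = Z_0·(1 + Γ)/(1 − Γ) = 363·(0.296)/(1.7)

Z_L ≈ 63.1 Ω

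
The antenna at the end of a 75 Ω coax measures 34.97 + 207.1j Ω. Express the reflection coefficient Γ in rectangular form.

Γ ≈ 0.7 + j0.565

Γ = (Z_L − Z_0)/(Z_L + Z_0) = (-40.03 + j207.1)/(110 + j207.1)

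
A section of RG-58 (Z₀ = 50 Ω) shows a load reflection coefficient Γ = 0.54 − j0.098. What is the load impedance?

Z_L = Z_0·(1 + Γ)/(1 − Γ) = 50·(1.54 − j0.098)/(0.46 + j0.098)

Z_L ≈ 158 − j44.3 Ω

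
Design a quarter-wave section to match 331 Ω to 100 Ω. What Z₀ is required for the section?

Z_qwt ≈ 182 Ω

Z_qwt = √(Z_0·R_L) = √(100 × 331) = √33100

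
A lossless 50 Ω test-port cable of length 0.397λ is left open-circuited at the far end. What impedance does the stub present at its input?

βl = 2π × 0.397 = 143°
tan(βl) = -0.756
For an open-circuited stub, Z_in = −jZ_0·cot(βl) = −jZ_0/tan(βl)

Z_in ≈ +j66.2 Ω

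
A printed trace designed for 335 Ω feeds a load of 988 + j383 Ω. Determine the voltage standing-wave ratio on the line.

VSWR ≈ 3.44

Γ = (Z_L − Z_0)/(Z_L + Z_0) = (653 + j383)/(1323 + j383)
|Γ| = 757/1380 = 0.55
VSWR = (1 + |Γ|)/(1 − |Γ|) = 1.55/0.45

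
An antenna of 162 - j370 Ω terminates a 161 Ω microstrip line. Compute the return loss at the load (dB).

Γ = (1 − j370)/(323 − j370), |Γ| = 0.753
RL = −20·log₁₀|Γ| = −20·log₁₀(0.753)

RL ≈ 2.46 dB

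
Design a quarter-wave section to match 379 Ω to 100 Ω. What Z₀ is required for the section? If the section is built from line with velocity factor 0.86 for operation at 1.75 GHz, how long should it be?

Z_qwt = √(Z_0·R_L) = √(100 × 379) = √37900
λ = 0.86·c/f = 0.147 m, so l = λ/4 = 0.0369 m

Z_qwt ≈ 195 Ω; length ≈ 3.69 cm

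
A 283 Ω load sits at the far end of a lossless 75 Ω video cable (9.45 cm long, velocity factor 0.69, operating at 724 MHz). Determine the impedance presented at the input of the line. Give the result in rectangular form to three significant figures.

Z_in ≈ 25.4 + j37.8 Ω

λ = v/f = 0.69·c / 724 MHz = 0.286 m
βl = 2π·l/λ = 2π × 0.331 = 119°
tan(βl) = tan(119°) = -1.8
Z_in = Z_0·(Z_L + jZ_0·tanβl)/(Z_0 + jZ_L·tanβl)
     = 75·(283 − j135)/(75 − j511)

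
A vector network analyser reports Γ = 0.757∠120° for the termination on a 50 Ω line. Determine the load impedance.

Z_L ≈ 9.16 + j28.1 Ω

Z_L = Z_0·(1 + Γ)/(1 − Γ) = 50·(0.622 + j0.656)/(1.38 − j0.656)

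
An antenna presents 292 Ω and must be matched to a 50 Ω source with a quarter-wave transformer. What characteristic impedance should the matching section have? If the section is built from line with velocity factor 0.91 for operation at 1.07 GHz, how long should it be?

Z_qwt = √(Z_0·R_L) = √(50 × 292) = √14600
λ = 0.91·c/f = 0.255 m, so l = λ/4 = 0.0638 m

Z_qwt ≈ 121 Ω; length ≈ 6.38 cm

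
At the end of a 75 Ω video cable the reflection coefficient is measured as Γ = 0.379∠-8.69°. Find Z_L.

Z_L = Z_0·(1 + Γ)/(1 − Γ) = 75·(1.37 − j0.0573)/(0.625 + j0.0573)

Z_L ≈ 163 − j21.8 Ω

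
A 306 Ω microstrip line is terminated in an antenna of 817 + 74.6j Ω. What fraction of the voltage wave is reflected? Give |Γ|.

|Γ| ≈ 0.459

Γ = (Z_L − Z_0)/(Z_L + Z_0) = (511 + j74.6)/(1123 + j74.6)
|Γ| = 516/1130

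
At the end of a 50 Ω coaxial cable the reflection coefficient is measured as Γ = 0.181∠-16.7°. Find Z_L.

Z_L ≈ 70.5 − j7.58 Ω

Z_L = Z_0·(1 + Γ)/(1 − Γ) = 50·(1.17 − j0.052)/(0.827 + j0.052)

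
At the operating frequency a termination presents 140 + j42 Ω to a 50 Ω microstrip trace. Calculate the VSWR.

Γ = (Z_L − Z_0)/(Z_L + Z_0) = (90 + j42)/(190 + j42)
|Γ| = 99.3/195 = 0.51
VSWR = (1 + |Γ|)/(1 − |Γ|) = 1.51/0.49

VSWR ≈ 3.08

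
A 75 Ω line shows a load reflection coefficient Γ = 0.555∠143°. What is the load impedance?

Z_L = Z_0·(1 + Γ)/(1 − Γ) = 75·(0.557 + j0.334)/(1.44 − j0.334)

Z_L ≈ 23.6 + j22.8 Ω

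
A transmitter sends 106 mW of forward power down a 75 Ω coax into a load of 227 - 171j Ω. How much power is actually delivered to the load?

P_delivered ≈ 59.9 mW

|Γ| = |(152 − j171)/(302 − j171)| = 0.659
|Γ|² = 0.435
P_refl = |Γ|²·P_inc = 46.1 mW, P_del = (1 − |Γ|²)·P_inc = 59.9 mW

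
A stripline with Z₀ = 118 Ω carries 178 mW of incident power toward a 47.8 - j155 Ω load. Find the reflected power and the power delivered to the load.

|Γ| = |(-70.2 − j155)/(165.8 − j155)| = 0.75
|Γ|² = 0.562
P_refl = |Γ|²·P_inc = 100 mW, P_del = (1 − |Γ|²)·P_inc = 78 mW

P_reflected ≈ 100 mW; P_delivered ≈ 78 mW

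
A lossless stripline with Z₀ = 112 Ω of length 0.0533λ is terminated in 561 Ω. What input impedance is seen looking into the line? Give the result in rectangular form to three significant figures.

βl = 2π × 0.0533 = 19.2°
tan(βl) = tan(19.2°) = 0.348
Z_in = Z_0·(Z_L + jZ_0·tanβl)/(Z_0 + jZ_L·tanβl)
     = 112·(561 + j39)/(112 + j195)

Z_in ≈ 156 − j232 Ω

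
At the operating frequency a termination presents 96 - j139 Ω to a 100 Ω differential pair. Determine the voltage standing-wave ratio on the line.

Γ = (Z_L − Z_0)/(Z_L + Z_0) = (-4 − j139)/(196 − j139)
|Γ| = 139/240 = 0.579
VSWR = (1 + |Γ|)/(1 − |Γ|) = 1.58/0.421

VSWR ≈ 3.75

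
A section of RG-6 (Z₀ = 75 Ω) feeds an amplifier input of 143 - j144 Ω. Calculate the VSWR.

VSWR ≈ 4.12

Γ = (Z_L − Z_0)/(Z_L + Z_0) = (68 − j144)/(218 − j144)
|Γ| = 159/261 = 0.61
VSWR = (1 + |Γ|)/(1 − |Γ|) = 1.61/0.39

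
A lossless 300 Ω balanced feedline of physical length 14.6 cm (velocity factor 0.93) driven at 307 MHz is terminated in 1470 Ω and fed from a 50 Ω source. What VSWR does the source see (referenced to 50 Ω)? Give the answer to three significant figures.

VSWR ≈ 9.7

λ = v/f = 0.93·c / 307 MHz = 0.909 m
βl = 2π·l/λ = 2π × 0.161 = 57.8°
tan(βl) = 1.59
Z_in = Z_0·(Z_L + jZ_0·tanβl)/(Z_0 + jZ_L·tanβl) = 84.1 − j178 Ω
Γ_s = (Z_in − Z_s)/(Z_in + Z_s) = (34.1 − j178)/(134 − j178), |Γ_s| = 0.813
VSWR = (1 + |Γ_s|)/(1 − |Γ_s|)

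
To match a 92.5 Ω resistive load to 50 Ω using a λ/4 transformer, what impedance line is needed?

Z_qwt ≈ 68 Ω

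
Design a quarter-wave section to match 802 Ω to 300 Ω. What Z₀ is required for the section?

Z_qwt = √(Z_0·R_L) = √(300 × 802) = √240600

Z_qwt ≈ 491 Ω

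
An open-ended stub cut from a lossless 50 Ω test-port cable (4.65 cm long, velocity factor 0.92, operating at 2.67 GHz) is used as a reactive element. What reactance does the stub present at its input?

λ = v/f = 0.92·c / 2.67 GHz = 0.103 m
βl = 2π·l/λ = 2π × 0.45 = 162°
tan(βl) = -0.326
For an open-ended stub, Z_in = −jZ_0·cot(βl) = −jZ_0/tan(βl)

X_in ≈ 153 Ω (inductive)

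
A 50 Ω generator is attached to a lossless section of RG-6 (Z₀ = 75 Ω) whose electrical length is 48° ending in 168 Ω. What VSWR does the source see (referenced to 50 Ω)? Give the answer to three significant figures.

VSWR ≈ 2.42

tan(βl) = 1.11
Z_in = Z_0·(Z_L + jZ_0·tanβl)/(Z_0 + jZ_L·tanβl) = 52.2 − j46.6 Ω
Γ_s = (Z_in − Z_s)/(Z_in + Z_s) = (2.19 − j46.6)/(102 − j46.6), |Γ_s| = 0.415
VSWR = (1 + |Γ_s|)/(1 − |Γ_s|)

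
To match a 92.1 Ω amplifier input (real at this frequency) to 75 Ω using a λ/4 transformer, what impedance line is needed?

Z_qwt = √(Z_0·R_L) = √(75 × 92.1) = √6908

Z_qwt ≈ 83.1 Ω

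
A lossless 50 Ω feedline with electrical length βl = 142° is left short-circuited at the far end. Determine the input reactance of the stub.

tan(βl) = -0.781
For a short-circuited stub, Z_in = jZ_0·tan(βl)

X_in ≈ -39.1 Ω (capacitive)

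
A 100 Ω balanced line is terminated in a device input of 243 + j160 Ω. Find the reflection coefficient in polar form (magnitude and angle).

Γ = (Z_L − Z_0)/(Z_L + Z_0) = (143 + j160)/(343 + j160)
|Γ| = 215/378 = 0.567

Γ ≈ 0.567 ∠ 23.2°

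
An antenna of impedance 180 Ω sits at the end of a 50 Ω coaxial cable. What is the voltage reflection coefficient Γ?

Γ = 0.565

Γ = (Z_L − Z_0)/(Z_L + Z_0) = (180 − 50)/(180 + 50) = 130/230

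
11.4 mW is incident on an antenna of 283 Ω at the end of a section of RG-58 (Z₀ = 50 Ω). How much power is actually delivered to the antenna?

Γ = (283 − 50)/(283 + 50) = 0.7
|Γ|² = 0.49
P_refl = |Γ|²·P_inc = 5.58 mW, P_del = (1 − |Γ|²)·P_inc = 5.82 mW

P_delivered ≈ 5.82 mW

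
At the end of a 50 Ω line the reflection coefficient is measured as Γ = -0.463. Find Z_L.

Z_L = Z_0·(1 + Γ)/(1 − Γ) = 50·(0.537)/(1.46)

Z_L ≈ 18.4 Ω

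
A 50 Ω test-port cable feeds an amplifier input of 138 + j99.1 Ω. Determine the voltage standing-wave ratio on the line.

VSWR ≈ 4.31

Γ = (Z_L − Z_0)/(Z_L + Z_0) = (88 + j99.1)/(188 + j99.1)
|Γ| = 133/213 = 0.624
VSWR = (1 + |Γ|)/(1 − |Γ|) = 1.62/0.376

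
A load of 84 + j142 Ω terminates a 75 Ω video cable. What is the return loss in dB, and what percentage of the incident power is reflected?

Γ = (9 + j142)/(159 + j142), |Γ| = 0.667
RL = −20·log₁₀(0.667) = 3.51 dB
P_refl/P_inc = |Γ|² = 0.445

RL ≈ 3.51 dB; 44.5% of incident power reflected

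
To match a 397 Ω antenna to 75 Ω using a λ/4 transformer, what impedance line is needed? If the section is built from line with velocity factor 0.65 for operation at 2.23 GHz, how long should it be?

Z_qwt ≈ 173 Ω; length ≈ 2.19 cm

Z_qwt = √(Z_0·R_L) = √(75 × 397) = √29780
λ = 0.65·c/f = 0.0874 m, so l = λ/4 = 0.0219 m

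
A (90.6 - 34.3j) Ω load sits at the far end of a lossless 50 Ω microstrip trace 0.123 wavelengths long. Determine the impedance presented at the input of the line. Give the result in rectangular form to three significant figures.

βl = 2π × 0.123 = 44.3°
tan(βl) = tan(44.3°) = 0.975
Z_in = Z_0·(Z_L + jZ_0·tanβl)/(Z_0 + jZ_L·tanβl)
     = 50·(90.6 + j14.5)/(83.4 + j88.4)

Z_in ≈ 29.9 − j23 Ω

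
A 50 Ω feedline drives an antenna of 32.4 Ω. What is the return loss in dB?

RL ≈ 13.4 dB

Γ = (32.4 − 50)/(32.4 + 50) = -0.214
RL = −20·log₁₀|Γ| = −20·log₁₀(0.214)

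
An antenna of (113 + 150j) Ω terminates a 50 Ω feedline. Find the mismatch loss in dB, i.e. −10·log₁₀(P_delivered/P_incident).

mismatch loss ≈ 3.37 dB

Γ = (63 + j150)/(163 + j150), |Γ| = 0.734
|Γ|² = 0.539, so P_del/P_inc = 1 − |Γ|² = 0.461
ML = −10·log₁₀(1 − |Γ|²)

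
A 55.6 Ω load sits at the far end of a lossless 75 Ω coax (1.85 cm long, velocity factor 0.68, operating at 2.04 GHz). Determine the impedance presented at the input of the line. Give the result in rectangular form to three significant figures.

Z_in ≈ 89.6 + j19.8 Ω

λ = v/f = 0.68·c / 2.04 GHz = 0.1 m
βl = 2π·l/λ = 2π × 0.185 = 66.6°
tan(βl) = tan(66.6°) = 2.31
Z_in = Z_0·(Z_L + jZ_0·tanβl)/(Z_0 + jZ_L·tanβl)
     = 75·(55.6 + j173)/(75 + j128)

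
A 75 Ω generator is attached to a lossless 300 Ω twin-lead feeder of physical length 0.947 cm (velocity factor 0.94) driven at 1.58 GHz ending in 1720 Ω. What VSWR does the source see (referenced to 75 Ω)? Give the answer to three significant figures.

λ = v/f = 0.94·c / 1.58 GHz = 0.178 m
βl = 2π·l/λ = 2π × 0.0531 = 19.1°
tan(βl) = 0.346
Z_in = Z_0·(Z_L + jZ_0·tanβl)/(Z_0 + jZ_L·tanβl) = 390 − j670 Ω
Γ_s = (Z_in − Z_s)/(Z_in + Z_s) = (315 − j670)/(465 − j670), |Γ_s| = 0.908
VSWR = (1 + |Γ_s|)/(1 − |Γ_s|)

VSWR ≈ 20.7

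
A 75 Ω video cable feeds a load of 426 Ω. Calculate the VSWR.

VSWR ≈ 5.68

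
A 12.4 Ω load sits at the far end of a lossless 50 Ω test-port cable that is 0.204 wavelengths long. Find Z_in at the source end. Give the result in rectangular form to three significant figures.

Z_in ≈ 90 + j93.1 Ω

βl = 2π × 0.204 = 73.4°
tan(βl) = tan(73.4°) = 3.36
Z_in = Z_0·(Z_L + jZ_0·tanβl)/(Z_0 + jZ_L·tanβl)
     = 50·(12.4 + j168)/(50 + j41.7)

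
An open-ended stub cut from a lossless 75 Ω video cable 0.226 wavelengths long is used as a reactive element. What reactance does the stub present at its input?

X_in ≈ -11.4 Ω (capacitive)

βl = 2π × 0.226 = 81.4°
tan(βl) = 6.58
For an open-ended stub, Z_in = −jZ_0·cot(βl) = −jZ_0/tan(βl)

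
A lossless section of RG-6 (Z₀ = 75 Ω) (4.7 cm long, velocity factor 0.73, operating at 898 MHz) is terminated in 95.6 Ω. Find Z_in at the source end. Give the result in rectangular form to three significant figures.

λ = v/f = 0.73·c / 898 MHz = 0.244 m
βl = 2π·l/λ = 2π × 0.193 = 69.4°
tan(βl) = tan(69.4°) = 2.66
Z_in = Z_0·(Z_L + jZ_0·tanβl)/(Z_0 + jZ_L·tanβl)
     = 75·(95.6 + j199)/(75 + j254)

Z_in ≈ 61.8 − j9.98 Ω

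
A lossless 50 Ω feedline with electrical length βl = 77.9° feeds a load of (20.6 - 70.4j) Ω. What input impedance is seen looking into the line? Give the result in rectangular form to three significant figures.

Z_in ≈ 7.69 + j19.6 Ω

tan(βl) = tan(77.9°) = 4.66
Z_in = Z_0·(Z_L + jZ_0·tanβl)/(Z_0 + jZ_L·tanβl)
     = 50·(20.6 + j163)/(378 + j96.1)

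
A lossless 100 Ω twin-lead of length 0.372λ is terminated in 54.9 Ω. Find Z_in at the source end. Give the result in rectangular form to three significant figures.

βl = 2π × 0.372 = 134°
tan(βl) = tan(134°) = -1.04
Z_in = Z_0·(Z_L + jZ_0·tanβl)/(Z_0 + jZ_L·tanβl)
     = 100·(54.9 − j104)/(100 − j57)

Z_in ≈ 86.1 − j54.8 Ω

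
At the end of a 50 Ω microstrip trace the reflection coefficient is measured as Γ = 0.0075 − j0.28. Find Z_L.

Z_L ≈ 43.3 − j26.3 Ω

Z_L = Z_0·(1 + Γ)/(1 − Γ) = 50·(1.01 − j0.28)/(0.993 + j0.28)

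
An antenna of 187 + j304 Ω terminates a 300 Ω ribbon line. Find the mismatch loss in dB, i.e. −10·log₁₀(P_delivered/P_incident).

Γ = (-113 + j304)/(487 + j304), |Γ| = 0.565
|Γ|² = 0.319, so P_del/P_inc = 1 − |Γ|² = 0.681
ML = −10·log₁₀(1 − |Γ|²)

mismatch loss ≈ 1.67 dB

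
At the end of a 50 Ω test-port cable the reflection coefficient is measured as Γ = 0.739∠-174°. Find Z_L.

Z_L ≈ 7.52 − j2.56 Ω

Z_L = Z_0·(1 + Γ)/(1 − Γ) = 50·(0.265 − j0.0772)/(1.73 + j0.0772)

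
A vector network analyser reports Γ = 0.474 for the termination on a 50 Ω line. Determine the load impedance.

Z_L ≈ 140 Ω

Z_L = Z_0·(1 + Γ)/(1 − Γ) = 50·(1.47)/(0.526)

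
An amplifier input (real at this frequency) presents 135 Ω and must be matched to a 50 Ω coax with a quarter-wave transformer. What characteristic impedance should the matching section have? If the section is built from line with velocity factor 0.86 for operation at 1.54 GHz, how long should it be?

Z_qwt = √(Z_0·R_L) = √(50 × 135) = √6750
λ = 0.86·c/f = 0.168 m, so l = λ/4 = 0.0419 m

Z_qwt ≈ 82.2 Ω; length ≈ 4.19 cm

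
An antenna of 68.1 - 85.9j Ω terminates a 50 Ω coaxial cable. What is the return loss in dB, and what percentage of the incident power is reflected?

Γ = (18.1 − j85.9)/(118.1 − j85.9), |Γ| = 0.601
RL = −20·log₁₀(0.601) = 4.42 dB
P_refl/P_inc = |Γ|² = 0.361

RL ≈ 4.42 dB; 36.1% of incident power reflected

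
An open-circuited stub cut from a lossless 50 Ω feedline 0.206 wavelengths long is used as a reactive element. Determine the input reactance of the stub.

X_in ≈ -14.2 Ω (capacitive)

βl = 2π × 0.206 = 74.2°
tan(βl) = 3.52
For an open-circuited stub, Z_in = −jZ_0·cot(βl) = −jZ_0/tan(βl)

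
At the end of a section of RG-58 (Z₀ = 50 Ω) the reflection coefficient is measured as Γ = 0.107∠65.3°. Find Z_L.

Z_L ≈ 53.6 + j10.5 Ω

Z_L = Z_0·(1 + Γ)/(1 − Γ) = 50·(1.04 + j0.0972)/(0.955 − j0.0972)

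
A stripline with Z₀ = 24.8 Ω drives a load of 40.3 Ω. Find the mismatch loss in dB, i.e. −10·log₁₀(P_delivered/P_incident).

mismatch loss ≈ 0.253 dB

Γ = (40.3 − 24.8)/(40.3 + 24.8) = 0.238
|Γ|² = 0.0567, so P_del/P_inc = 1 − |Γ|² = 0.943
ML = −10·log₁₀(1 − |Γ|²)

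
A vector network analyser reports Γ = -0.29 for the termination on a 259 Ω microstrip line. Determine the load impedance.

Z_L = Z_0·(1 + Γ)/(1 − Γ) = 259·(0.71)/(1.29)

Z_L ≈ 143 Ω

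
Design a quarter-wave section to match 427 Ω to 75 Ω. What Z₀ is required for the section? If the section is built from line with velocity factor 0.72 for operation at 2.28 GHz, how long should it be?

Z_qwt = √(Z_0·R_L) = √(75 × 427) = √32020
λ = 0.72·c/f = 0.0947 m, so l = λ/4 = 0.0237 m

Z_qwt ≈ 179 Ω; length ≈ 2.37 cm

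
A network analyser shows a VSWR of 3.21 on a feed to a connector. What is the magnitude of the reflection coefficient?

|Γ| ≈ 0.525

|Γ| = (S − 1)/(S + 1) = (3.21 − 1)/(3.21 + 1) = 2.21/4.21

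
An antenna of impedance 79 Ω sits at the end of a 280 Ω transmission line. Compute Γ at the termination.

Γ = -0.56

Γ = (Z_L − Z_0)/(Z_L + Z_0) = (79 − 280)/(79 + 280) = -201/359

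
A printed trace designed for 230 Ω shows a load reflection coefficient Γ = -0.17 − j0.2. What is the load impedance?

Z_L = Z_0·(1 + Γ)/(1 − Γ) = 230·(0.83 − j0.2)/(1.17 + j0.2)

Z_L ≈ 152 − j65.3 Ω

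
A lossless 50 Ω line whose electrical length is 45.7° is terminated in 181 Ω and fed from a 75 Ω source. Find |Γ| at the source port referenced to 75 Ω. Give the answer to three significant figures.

|Γ| ≈ 0.6

tan(βl) = 1.02
Z_in = Z_0·(Z_L + jZ_0·tanβl)/(Z_0 + jZ_L·tanβl) = 25.1 − j42 Ω
Γ_s = (Z_in − Z_s)/(Z_in + Z_s) = (-49.9 − j42)/(100 − j42), |Γ_s| = 0.6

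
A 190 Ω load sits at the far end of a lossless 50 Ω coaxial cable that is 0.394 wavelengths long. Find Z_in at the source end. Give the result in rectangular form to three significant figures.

βl = 2π × 0.394 = 142°
tan(βl) = tan(142°) = -0.786
Z_in = Z_0·(Z_L + jZ_0·tanβl)/(Z_0 + jZ_L·tanβl)
     = 50·(190 − j39.3)/(50 − j149)

Z_in ≈ 31 + j53.3 Ω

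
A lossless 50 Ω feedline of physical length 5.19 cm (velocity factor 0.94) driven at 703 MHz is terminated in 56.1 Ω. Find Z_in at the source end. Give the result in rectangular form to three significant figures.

λ = v/f = 0.94·c / 703 MHz = 0.401 m
βl = 2π·l/λ = 2π × 0.129 = 46.6°
tan(βl) = tan(46.6°) = 1.06
Z_in = Z_0·(Z_L + jZ_0·tanβl)/(Z_0 + jZ_L·tanβl)
     = 50·(56.1 + j52.8)/(50 + j59.3)

Z_in ≈ 49.4 − j5.69 Ω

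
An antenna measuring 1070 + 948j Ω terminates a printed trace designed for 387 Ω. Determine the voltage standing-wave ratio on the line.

Γ = (Z_L − Z_0)/(Z_L + Z_0) = (683 + j948)/(1457 + j948)
|Γ| = 1170/1740 = 0.672
VSWR = (1 + |Γ|)/(1 − |Γ|) = 1.67/0.328

VSWR ≈ 5.1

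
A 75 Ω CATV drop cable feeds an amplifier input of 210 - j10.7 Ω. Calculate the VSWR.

Γ = (Z_L − Z_0)/(Z_L + Z_0) = (135 − j10.7)/(285 − j10.7)
|Γ| = 135/285 = 0.475
VSWR = (1 + |Γ|)/(1 − |Γ|) = 1.47/0.525

VSWR ≈ 2.81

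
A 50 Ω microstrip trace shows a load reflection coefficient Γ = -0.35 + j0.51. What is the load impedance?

Z_L = Z_0·(1 + Γ)/(1 − Γ) = 50·(0.65 + j0.51)/(1.35 − j0.51)

Z_L ≈ 14.8 + j24.5 Ω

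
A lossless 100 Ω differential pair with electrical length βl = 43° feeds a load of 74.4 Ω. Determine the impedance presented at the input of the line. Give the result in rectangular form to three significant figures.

tan(βl) = tan(43°) = 0.933
Z_in = Z_0·(Z_L + jZ_0·tanβl)/(Z_0 + jZ_L·tanβl)
     = 100·(74.4 + j93.3)/(100 + j69.4)

Z_in ≈ 93.9 + j28.1 Ω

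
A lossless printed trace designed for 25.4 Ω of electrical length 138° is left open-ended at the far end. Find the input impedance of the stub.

tan(βl) = -0.9
For an open-ended stub, Z_in = −jZ_0·cot(βl) = −jZ_0/tan(βl)

Z_in ≈ +j28.2 Ω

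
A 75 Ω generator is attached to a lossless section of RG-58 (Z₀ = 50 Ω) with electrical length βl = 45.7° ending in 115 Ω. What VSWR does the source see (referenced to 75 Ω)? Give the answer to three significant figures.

tan(βl) = 1.02
Z_in = Z_0·(Z_L + jZ_0·tanβl)/(Z_0 + jZ_L·tanβl) = 36 − j33.5 Ω
Γ_s = (Z_in − Z_s)/(Z_in + Z_s) = (-39 − j33.5)/(111 − j33.5), |Γ_s| = 0.444
VSWR = (1 + |Γ_s|)/(1 − |Γ_s|)

VSWR ≈ 2.6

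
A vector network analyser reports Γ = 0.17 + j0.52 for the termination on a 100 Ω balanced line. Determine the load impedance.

Z_L ≈ 73 + j108 Ω

Z_L = Z_0·(1 + Γ)/(1 − Γ) = 100·(1.17 + j0.52)/(0.83 − j0.52)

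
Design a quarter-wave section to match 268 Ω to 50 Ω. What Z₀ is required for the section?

Z_qwt ≈ 116 Ω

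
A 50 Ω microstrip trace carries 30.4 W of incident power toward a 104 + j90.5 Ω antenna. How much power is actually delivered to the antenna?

P_delivered ≈ 19.8 W

|Γ| = |(54 + j90.5)/(154 + j90.5)| = 0.59
|Γ|² = 0.348
P_refl = |Γ|²·P_inc = 10.6 W, P_del = (1 − |Γ|²)·P_inc = 19.8 W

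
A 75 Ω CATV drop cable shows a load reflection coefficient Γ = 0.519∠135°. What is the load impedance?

Z_L ≈ 27.4 + j27.5 Ω

Z_L = Z_0·(1 + Γ)/(1 − Γ) = 75·(0.633 + j0.367)/(1.37 − j0.367)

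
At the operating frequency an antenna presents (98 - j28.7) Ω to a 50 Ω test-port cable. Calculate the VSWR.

Γ = (Z_L − Z_0)/(Z_L + Z_0) = (48 − j28.7)/(148 − j28.7)
|Γ| = 55.9/151 = 0.371
VSWR = (1 + |Γ|)/(1 − |Γ|) = 1.37/0.629

VSWR ≈ 2.18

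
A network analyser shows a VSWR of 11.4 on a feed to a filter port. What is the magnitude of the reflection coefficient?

|Γ| ≈ 0.839

|Γ| = (S − 1)/(S + 1) = (11.4 − 1)/(11.4 + 1) = 10.4/12.4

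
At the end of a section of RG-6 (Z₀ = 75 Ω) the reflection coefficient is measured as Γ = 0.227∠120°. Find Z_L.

Z_L = Z_0·(1 + Γ)/(1 − Γ) = 75·(0.887 + j0.197)/(1.11 − j0.197)

Z_L ≈ 55.6 + j23.1 Ω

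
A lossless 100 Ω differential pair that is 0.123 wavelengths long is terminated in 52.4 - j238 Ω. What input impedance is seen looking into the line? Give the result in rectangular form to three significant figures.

Z_in ≈ 9.06 − j43.7 Ω

βl = 2π × 0.123 = 44.3°
tan(βl) = tan(44.3°) = 0.975
Z_in = Z_0·(Z_L + jZ_0·tanβl)/(Z_0 + jZ_L·tanβl)
     = 100·(52.4 − j140)/(332 + j51.1)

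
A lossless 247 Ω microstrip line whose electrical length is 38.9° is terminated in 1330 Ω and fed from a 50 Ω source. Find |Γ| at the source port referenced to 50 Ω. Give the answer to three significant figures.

tan(βl) = 0.807
Z_in = Z_0·(Z_L + jZ_0·tanβl)/(Z_0 + jZ_L·tanβl) = 110 − j281 Ω
Γ_s = (Z_in − Z_s)/(Z_in + Z_s) = (60.5 − j281)/(160 − j281), |Γ_s| = 0.888

|Γ| ≈ 0.888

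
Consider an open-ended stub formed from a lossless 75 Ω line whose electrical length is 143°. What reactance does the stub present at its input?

tan(βl) = -0.754
For an open-ended stub, Z_in = −jZ_0·cot(βl) = −jZ_0/tan(βl)

X_in ≈ 99.5 Ω (inductive)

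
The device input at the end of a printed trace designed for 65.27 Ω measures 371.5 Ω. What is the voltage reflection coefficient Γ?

Γ = 0.701

Γ = (Z_L − Z_0)/(Z_L + Z_0) = (371.5 − 65.27)/(371.5 + 65.27) = 306.2/436.8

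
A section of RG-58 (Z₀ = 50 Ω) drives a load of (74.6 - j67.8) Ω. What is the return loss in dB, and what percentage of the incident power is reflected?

RL ≈ 5.88 dB; 25.9% of incident power reflected

Γ = (24.6 − j67.8)/(124.6 − j67.8), |Γ| = 0.508
RL = −20·log₁₀(0.508) = 5.88 dB
P_refl/P_inc = |Γ|² = 0.259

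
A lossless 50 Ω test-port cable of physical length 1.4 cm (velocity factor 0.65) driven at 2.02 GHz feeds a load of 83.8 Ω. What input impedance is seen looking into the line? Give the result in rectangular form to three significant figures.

λ = v/f = 0.65·c / 2.02 GHz = 0.0965 m
βl = 2π·l/λ = 2π × 0.145 = 52.2°
tan(βl) = tan(52.2°) = 1.29
Z_in = Z_0·(Z_L + jZ_0·tanβl)/(Z_0 + jZ_L·tanβl)
     = 50·(83.8 + j64.5)/(50 + j108)

Z_in ≈ 39.3 − j20.6 Ω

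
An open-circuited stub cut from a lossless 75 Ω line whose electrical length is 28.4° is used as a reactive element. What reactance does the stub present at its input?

X_in ≈ -139 Ω (capacitive)

tan(βl) = 0.541
For an open-circuited stub, Z_in = −jZ_0·cot(βl) = −jZ_0/tan(βl)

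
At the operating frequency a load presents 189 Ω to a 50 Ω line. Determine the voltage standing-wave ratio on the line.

VSWR ≈ 3.78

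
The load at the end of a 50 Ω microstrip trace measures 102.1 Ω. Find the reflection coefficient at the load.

Γ = (Z_L − Z_0)/(Z_L + Z_0) = (102.1 − 50)/(102.1 + 50) = 52.1/152.1

Γ = 0.343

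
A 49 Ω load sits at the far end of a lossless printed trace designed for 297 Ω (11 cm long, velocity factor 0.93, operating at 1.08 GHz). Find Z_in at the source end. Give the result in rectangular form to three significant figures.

Z_in ≈ 61 − j144 Ω

λ = v/f = 0.93·c / 1.08 GHz = 0.258 m
βl = 2π·l/λ = 2π × 0.426 = 153°
tan(βl) = tan(153°) = -0.503
Z_in = Z_0·(Z_L + jZ_0·tanβl)/(Z_0 + jZ_L·tanβl)
     = 297·(49 − j149)/(297 − j24.7)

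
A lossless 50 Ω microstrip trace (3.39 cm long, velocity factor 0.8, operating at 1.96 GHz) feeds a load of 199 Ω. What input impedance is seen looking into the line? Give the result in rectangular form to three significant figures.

Z_in ≈ 12.9 + j7.96 Ω

λ = v/f = 0.8·c / 1.96 GHz = 0.122 m
βl = 2π·l/λ = 2π × 0.277 = 99.7°
tan(βl) = tan(99.7°) = -5.87
Z_in = Z_0·(Z_L + jZ_0·tanβl)/(Z_0 + jZ_L·tanβl)
     = 50·(199 − j294)/(50 − j1170)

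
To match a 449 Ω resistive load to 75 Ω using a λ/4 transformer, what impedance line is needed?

Z_qwt ≈ 184 Ω

Z_qwt = √(Z_0·R_L) = √(75 × 449) = √33680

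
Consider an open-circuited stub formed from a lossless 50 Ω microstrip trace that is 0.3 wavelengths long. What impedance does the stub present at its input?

Z_in ≈ +j16.2 Ω

βl = 2π × 0.3 = 108°
tan(βl) = -3.08
For an open-circuited stub, Z_in = −jZ_0·cot(βl) = −jZ_0/tan(βl)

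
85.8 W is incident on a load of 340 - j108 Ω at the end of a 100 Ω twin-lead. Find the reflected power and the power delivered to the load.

P_reflected ≈ 29 W; P_delivered ≈ 56.8 W

|Γ| = |(240 − j108)/(440 − j108)| = 0.581
|Γ|² = 0.337
P_refl = |Γ|²·P_inc = 29 W, P_del = (1 − |Γ|²)·P_inc = 56.8 W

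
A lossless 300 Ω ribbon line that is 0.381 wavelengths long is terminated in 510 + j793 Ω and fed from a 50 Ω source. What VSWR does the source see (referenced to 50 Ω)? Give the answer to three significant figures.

VSWR ≈ 11.7

βl = 2π × 0.381 = 137°
tan(βl) = -0.927
Z_in = Z_0·(Z_L + jZ_0·tanβl)/(Z_0 + jZ_L·tanβl) = 65.9 + j179 Ω
Γ_s = (Z_in − Z_s)/(Z_in + Z_s) = (15.9 + j179)/(116 + j179), |Γ_s| = 0.843
VSWR = (1 + |Γ_s|)/(1 − |Γ_s|)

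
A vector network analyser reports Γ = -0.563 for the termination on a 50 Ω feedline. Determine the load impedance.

Z_L = Z_0·(1 + Γ)/(1 − Γ) = 50·(0.437)/(1.56)

Z_L ≈ 14 Ω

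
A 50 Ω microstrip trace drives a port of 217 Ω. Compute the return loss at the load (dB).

Γ = (217 − 50)/(217 + 50) = 0.625
RL = −20·log₁₀|Γ| = −20·log₁₀(0.625)

RL ≈ 4.08 dB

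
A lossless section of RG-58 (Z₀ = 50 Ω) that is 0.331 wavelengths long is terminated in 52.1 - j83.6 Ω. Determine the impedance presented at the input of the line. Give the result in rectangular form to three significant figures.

Z_in ≈ 29.4 + j59.3 Ω

βl = 2π × 0.331 = 119°
tan(βl) = tan(119°) = -1.79
Z_in = Z_0·(Z_L + jZ_0·tanβl)/(Z_0 + jZ_L·tanβl)
     = 50·(52.1 − j173)/(-99.8 − j93.4)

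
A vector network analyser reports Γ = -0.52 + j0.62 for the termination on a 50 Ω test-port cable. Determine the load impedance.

Z_L = Z_0·(1 + Γ)/(1 − Γ) = 50·(0.48 + j0.62)/(1.52 − j0.62)

Z_L ≈ 6.4 + j23 Ω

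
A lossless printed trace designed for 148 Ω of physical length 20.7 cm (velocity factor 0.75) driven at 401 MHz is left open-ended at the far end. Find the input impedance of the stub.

λ = v/f = 0.75·c / 401 MHz = 0.561 m
βl = 2π·l/λ = 2π × 0.369 = 133°
tan(βl) = -1.08
For an open-ended stub, Z_in = −jZ_0·cot(βl) = −jZ_0/tan(βl)

Z_in ≈ +j137 Ω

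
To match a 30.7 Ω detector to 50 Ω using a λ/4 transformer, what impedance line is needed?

Z_qwt ≈ 39.2 Ω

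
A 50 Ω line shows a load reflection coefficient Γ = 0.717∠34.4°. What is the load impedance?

Z_L = Z_0·(1 + Γ)/(1 − Γ) = 50·(1.59 + j0.405)/(0.408 − j0.405)

Z_L ≈ 73.4 + j122 Ω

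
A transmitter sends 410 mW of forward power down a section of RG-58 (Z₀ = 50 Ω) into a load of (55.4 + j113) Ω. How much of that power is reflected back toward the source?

|Γ| = |(5.4 + j113)/(105.4 + j113)| = 0.732
|Γ|² = 0.536
P_refl = |Γ|²·P_inc = 220 mW, P_del = (1 − |Γ|²)·P_inc = 190 mW

P_reflected ≈ 220 mW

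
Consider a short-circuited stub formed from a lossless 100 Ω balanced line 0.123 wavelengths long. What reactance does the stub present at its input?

βl = 2π × 0.123 = 44.3°
tan(βl) = 0.975
For a short-circuited stub, Z_in = jZ_0·tan(βl)

X_in ≈ 97.5 Ω (inductive)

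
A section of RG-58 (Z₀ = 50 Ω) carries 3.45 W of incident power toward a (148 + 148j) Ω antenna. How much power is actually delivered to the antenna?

|Γ| = |(98 + j148)/(198 + j148)| = 0.718
|Γ|² = 0.516
P_refl = |Γ|²·P_inc = 1.78 W, P_del = (1 − |Γ|²)·P_inc = 1.67 W

P_delivered ≈ 1.67 W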